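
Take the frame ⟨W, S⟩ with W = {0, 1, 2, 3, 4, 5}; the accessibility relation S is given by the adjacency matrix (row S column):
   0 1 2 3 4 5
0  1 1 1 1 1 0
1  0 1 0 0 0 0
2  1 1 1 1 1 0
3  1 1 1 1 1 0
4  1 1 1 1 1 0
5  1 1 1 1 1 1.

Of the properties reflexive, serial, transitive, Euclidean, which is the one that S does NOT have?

Euclidean

Reflexive: yes — every world is S-related to itself.
Serial: yes — every world has a successor (e.g. 0 S 0).
Transitive: yes — every two-step S-path is closed by a direct edge.
Euclidean: no — 0 S 1 and 0 S 2, but not 1 S 2.
Only Euclidean fails.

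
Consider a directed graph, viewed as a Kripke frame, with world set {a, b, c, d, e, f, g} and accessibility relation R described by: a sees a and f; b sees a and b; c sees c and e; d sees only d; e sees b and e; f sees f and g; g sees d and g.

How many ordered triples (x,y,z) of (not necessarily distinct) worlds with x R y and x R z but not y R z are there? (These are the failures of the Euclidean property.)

Enumerating: (a,f,a), (b,a,b), (c,e,c), (e,b,e), (f,g,f), (g,d,g).

6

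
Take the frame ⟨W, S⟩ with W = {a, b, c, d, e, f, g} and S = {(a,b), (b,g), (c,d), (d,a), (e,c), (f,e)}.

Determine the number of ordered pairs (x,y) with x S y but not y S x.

Enumerating: (a,b), (b,g), (c,d), (d,a), (e,c), (f,e).

6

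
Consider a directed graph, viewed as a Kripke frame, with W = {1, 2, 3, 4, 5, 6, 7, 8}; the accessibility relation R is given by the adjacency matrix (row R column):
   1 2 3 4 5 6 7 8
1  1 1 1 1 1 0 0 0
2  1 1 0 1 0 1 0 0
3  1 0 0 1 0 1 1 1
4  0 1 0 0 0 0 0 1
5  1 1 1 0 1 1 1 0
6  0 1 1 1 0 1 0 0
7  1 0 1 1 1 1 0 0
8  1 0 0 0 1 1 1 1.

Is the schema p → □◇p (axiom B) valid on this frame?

No

By correspondence theory, B is valid on a frame iff R is symmetric.
Symmetric: no — 1 R 4 but not 4 R 1.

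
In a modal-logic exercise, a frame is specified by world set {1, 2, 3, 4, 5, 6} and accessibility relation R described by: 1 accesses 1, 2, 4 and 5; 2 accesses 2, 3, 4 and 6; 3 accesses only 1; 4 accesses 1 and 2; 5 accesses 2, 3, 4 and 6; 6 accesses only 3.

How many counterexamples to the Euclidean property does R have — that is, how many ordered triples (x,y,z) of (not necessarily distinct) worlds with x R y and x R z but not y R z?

Enumerating: (1,2,1), (1,2,5), (1,4,4), (1,4,5), (1,5,1), (1,5,5), (2,3,2), (2,3,3), (2,3,4), (2,3,6), (2,4,3), (2,4,4), … and 16 more.
Total: 28.

28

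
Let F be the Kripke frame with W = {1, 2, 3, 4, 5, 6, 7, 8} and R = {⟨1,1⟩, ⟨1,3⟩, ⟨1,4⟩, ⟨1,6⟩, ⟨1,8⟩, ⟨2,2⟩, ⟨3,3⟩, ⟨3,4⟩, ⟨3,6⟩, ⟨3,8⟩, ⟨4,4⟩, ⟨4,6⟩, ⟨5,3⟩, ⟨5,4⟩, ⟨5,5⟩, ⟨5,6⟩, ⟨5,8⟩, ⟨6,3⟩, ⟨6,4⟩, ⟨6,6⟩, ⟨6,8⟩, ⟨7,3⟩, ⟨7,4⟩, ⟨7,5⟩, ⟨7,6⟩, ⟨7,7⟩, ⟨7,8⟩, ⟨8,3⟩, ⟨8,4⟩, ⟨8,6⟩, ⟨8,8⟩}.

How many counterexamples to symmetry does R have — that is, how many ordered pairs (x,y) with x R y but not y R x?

15

Enumerating: (1,3), (1,4), (1,6), (1,8), (3,4), (5,3), (5,4), (5,6), (5,8), (7,3), (7,4), (7,5), (7,6), (7,8), (8,4).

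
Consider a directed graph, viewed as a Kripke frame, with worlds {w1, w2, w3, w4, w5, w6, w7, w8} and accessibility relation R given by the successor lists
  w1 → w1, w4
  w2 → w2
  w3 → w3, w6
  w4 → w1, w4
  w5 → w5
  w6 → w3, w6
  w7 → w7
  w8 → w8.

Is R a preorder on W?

Reflexive: yes — every world is R-related to itself.
Transitive: yes — every two-step R-path is closed by a direct edge.
So R is a preorder.

Yes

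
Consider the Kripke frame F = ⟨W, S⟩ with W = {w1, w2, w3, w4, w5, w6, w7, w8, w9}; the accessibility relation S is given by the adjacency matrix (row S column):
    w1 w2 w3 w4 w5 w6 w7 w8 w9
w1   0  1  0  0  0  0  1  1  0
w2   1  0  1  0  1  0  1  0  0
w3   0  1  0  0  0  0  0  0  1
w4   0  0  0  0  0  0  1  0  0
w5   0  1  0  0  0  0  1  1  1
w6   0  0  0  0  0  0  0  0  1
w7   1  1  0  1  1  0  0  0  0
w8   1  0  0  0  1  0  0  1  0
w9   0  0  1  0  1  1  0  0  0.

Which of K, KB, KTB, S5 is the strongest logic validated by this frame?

Symmetric (axiom B): yes — every pair in S has its reverse in S.
Reflexive (axiom T): no — w1 is not related to itself.
Euclidean (axiom 5): no — w1 S w2 and w1 S w8, but not w2 S w8.
So F validates K, KB; KTB would additionally require S to be reflexive. The strongest is KB.

KB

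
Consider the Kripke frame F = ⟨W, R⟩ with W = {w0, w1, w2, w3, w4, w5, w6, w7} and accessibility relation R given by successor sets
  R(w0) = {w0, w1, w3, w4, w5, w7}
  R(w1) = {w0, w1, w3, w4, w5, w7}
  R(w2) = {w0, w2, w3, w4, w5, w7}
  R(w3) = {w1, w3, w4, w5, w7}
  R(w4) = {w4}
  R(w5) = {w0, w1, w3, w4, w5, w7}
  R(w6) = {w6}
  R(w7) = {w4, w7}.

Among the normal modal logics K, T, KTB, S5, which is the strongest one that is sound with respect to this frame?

Reflexive (axiom T): yes — every world is R-related to itself.
Symmetric (axiom B): no — w0 R w3 but not w3 R w0.
Euclidean (axiom 5): no — w0 R w4 and w0 R w1, but not w4 R w1.
So F validates K, T; KTB would additionally require R to be symmetric. The strongest is T.

T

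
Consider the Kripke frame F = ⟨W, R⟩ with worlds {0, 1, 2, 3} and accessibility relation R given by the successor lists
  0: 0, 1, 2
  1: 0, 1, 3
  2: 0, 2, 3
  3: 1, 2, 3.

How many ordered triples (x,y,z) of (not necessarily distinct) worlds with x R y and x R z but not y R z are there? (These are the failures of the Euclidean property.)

8

Enumerating: (0,1,2), (0,2,1), (1,0,3), (1,3,0), (2,0,3), (2,3,0), (3,1,2), (3,2,1).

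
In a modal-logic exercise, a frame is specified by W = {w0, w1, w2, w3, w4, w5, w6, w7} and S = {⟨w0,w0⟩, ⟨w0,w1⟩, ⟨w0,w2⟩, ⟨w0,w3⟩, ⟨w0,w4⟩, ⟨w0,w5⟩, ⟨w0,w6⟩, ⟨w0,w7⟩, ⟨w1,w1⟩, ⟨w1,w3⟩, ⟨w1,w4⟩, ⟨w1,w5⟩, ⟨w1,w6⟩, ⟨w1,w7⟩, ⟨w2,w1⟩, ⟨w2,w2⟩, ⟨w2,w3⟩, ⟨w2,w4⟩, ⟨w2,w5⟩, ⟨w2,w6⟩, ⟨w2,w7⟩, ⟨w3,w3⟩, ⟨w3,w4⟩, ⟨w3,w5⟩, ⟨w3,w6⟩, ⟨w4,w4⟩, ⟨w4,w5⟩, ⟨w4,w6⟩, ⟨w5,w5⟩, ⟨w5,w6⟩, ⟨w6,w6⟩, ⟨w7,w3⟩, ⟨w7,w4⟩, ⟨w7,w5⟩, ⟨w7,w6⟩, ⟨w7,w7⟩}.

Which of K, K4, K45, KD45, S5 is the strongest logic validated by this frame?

Transitive (axiom 4): yes — every two-step S-path is closed by a direct edge.
Euclidean (axiom 5): no — w0 S w1 and w0 S w2, but not w1 S w2.
Serial (axiom D): yes — every world has a successor (e.g. w0 S w0).
Reflexive (axiom T): yes — every world is S-related to itself.
So F validates K, K4; K45 would additionally require S to be Euclidean. The strongest is K4.

K4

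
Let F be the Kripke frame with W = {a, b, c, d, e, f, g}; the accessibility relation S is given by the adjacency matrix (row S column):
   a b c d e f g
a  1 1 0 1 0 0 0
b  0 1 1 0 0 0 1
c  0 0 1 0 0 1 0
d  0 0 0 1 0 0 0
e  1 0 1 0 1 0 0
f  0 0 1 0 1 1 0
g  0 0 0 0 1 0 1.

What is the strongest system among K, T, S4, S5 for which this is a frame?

T

Reflexive (axiom T): yes — every world is S-related to itself.
Transitive (axiom 4): no — a S b and b S c, but not a S c.
Euclidean (axiom 5): no — a S b and a S d, but not b S d.
So F validates K, T; S4 would additionally require S to be transitive. The strongest is T.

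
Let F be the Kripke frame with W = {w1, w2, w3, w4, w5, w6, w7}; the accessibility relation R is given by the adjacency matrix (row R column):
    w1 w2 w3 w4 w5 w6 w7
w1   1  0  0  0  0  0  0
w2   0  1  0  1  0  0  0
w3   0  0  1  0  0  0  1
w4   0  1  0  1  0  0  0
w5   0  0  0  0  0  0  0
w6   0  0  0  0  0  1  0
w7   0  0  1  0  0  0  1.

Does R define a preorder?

No

Reflexive: no — w5 is not related to itself.
Transitive: yes — every two-step R-path is closed by a direct edge.
So R is not a preorder.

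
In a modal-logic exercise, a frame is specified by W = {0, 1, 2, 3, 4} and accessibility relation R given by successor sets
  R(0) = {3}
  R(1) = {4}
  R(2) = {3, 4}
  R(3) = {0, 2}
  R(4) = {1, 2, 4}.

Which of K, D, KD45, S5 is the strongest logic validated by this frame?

D

Serial (axiom D): yes — every world has a successor (e.g. 0 R 3).
Euclidean (axiom 5): no — 2 R 3 and 2 R 4, but not 3 R 4.
Transitive (axiom 4): no — 0 R 3 and 3 R 2, but not 0 R 2.
Reflexive (axiom T): no — 0 is not related to itself.
So F validates K, D; KD45 would additionally require R to be Euclidean and transitive. The strongest is D.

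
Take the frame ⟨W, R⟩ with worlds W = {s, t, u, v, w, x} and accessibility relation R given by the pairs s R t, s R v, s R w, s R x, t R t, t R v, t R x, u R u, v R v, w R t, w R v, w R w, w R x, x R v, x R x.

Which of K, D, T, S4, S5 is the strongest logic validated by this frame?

Serial (axiom D): yes — every world has a successor (e.g. s R t).
Reflexive (axiom T): no — s is not related to itself.
Transitive (axiom 4): yes — every two-step R-path is closed by a direct edge.
Euclidean (axiom 5): no — s R t and s R w, but not t R w.
So F validates K, D; T would additionally require R to be reflexive. The strongest is D.

D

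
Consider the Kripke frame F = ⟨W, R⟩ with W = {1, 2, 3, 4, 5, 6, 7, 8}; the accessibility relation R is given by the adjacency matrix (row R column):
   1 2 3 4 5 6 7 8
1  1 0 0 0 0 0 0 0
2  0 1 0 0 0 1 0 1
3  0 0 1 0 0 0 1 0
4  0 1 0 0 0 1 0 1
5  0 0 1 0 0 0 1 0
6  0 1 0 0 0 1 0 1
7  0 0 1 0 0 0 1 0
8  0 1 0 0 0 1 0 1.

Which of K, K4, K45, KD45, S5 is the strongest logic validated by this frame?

KD45

Transitive (axiom 4): yes — every two-step R-path is closed by a direct edge.
Euclidean (axiom 5): yes — any two successors of a common world are R-related.
Serial (axiom D): yes — every world has a successor (e.g. 1 R 1).
Reflexive (axiom T): no — 4 is not related to itself.
So F validates K, K4, K45, KD45; S5 would additionally require R to be reflexive. The strongest is KD45.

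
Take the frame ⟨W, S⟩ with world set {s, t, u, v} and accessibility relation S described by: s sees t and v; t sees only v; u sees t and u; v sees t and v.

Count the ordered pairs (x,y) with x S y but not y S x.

3

Enumerating: (s,t), (s,v), (u,t).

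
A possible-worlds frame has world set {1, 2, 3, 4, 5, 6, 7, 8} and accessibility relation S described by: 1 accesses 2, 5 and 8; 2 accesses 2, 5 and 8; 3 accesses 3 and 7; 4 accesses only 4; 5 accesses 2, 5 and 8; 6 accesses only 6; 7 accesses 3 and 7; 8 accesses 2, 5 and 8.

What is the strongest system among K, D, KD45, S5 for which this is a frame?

KD45

Serial (axiom D): yes — every world has a successor (e.g. 1 S 2).
Euclidean (axiom 5): yes — any two successors of a common world are S-related.
Transitive (axiom 4): yes — every two-step S-path is closed by a direct edge.
Reflexive (axiom T): no — 1 is not related to itself.
So F validates K, D, KD45; S5 would additionally require S to be reflexive. The strongest is KD45.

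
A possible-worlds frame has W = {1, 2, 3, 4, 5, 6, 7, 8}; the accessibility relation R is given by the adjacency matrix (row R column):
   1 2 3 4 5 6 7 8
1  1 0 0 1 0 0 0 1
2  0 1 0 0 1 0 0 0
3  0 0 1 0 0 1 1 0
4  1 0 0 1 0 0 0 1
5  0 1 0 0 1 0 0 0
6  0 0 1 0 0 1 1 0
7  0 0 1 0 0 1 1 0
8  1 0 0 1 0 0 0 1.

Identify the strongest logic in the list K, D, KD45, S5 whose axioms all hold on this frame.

S5

Serial (axiom D): yes — every world has a successor (e.g. 1 R 1).
Euclidean (axiom 5): yes — any two successors of a common world are R-related.
Transitive (axiom 4): yes — every two-step R-path is closed by a direct edge.
Reflexive (axiom T): yes — every world is R-related to itself.
So F validates K, D, KD45, S5. The strongest is S5.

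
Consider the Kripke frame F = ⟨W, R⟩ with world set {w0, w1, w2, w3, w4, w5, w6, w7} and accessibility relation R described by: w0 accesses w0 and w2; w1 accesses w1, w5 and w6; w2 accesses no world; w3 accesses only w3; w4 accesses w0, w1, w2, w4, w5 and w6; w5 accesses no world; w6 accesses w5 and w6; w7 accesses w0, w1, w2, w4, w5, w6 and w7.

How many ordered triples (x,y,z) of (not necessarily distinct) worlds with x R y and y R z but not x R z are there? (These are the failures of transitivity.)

0

R is transitive; there are no such tuples.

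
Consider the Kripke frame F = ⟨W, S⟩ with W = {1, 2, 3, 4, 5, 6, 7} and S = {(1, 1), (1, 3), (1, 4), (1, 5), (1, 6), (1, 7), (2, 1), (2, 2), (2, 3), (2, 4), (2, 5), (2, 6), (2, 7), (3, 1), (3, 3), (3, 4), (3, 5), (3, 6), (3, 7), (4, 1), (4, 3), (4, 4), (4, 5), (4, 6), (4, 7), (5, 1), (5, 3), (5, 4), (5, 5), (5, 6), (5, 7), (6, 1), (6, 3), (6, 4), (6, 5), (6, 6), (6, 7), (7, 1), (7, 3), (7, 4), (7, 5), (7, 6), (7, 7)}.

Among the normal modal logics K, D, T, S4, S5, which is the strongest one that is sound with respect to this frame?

Serial (axiom D): yes — every world has a successor (e.g. 1 S 1).
Reflexive (axiom T): yes — every world is S-related to itself.
Transitive (axiom 4): yes — every two-step S-path is closed by a direct edge.
Euclidean (axiom 5): no — 2 S 1 and 2 S 2, but not 1 S 2.
So F validates K, D, T, S4; S5 would additionally require S to be Euclidean. The strongest is S4.

S4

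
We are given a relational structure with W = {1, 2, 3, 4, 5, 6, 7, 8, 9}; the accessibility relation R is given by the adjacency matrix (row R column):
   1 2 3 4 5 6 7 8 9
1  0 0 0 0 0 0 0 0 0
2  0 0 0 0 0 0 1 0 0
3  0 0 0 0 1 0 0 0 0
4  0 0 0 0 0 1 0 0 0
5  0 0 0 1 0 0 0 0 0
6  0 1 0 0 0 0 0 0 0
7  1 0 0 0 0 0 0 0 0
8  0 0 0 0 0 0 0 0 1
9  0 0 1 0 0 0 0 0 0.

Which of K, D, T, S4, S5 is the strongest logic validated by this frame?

Serial (axiom D): no — 1 has no R-successor.
Reflexive (axiom T): no — 1 is not related to itself.
Transitive (axiom 4): no — 2 R 7 and 7 R 1, but not 2 R 1.
Euclidean (axiom 5): no — 2 R 7 and 2 R 7, but not 7 R 7.
So F validates K; D would additionally require R to be serial. The strongest is K.

K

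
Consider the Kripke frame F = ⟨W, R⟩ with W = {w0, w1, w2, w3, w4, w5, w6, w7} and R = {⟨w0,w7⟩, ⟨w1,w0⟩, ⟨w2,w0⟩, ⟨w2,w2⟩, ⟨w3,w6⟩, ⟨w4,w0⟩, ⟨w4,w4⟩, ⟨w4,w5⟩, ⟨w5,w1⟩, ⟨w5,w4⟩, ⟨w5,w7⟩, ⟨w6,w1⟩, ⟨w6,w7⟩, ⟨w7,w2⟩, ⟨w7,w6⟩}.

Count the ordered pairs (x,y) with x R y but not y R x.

9

Enumerating: (w0,w7), (w1,w0), (w2,w0), (w3,w6), (w4,w0), (w5,w1), (w5,w7), (w6,w1), (w7,w2).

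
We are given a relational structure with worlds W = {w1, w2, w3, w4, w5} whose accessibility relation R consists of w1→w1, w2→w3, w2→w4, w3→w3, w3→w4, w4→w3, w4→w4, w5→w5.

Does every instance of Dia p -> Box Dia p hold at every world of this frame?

Yes

By correspondence theory, 5 is valid on a frame iff R is Euclidean.
Euclidean: yes — any two successors of a common world are R-related.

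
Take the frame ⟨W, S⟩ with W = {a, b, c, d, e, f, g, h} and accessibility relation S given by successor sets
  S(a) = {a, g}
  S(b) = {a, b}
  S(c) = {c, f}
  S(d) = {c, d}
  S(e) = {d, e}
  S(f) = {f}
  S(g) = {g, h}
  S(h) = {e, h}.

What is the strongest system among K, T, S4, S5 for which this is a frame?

Reflexive (axiom T): yes — every world is S-related to itself.
Transitive (axiom 4): no — a S g and g S h, but not a S h.
Euclidean (axiom 5): no — a S g and a S a, but not g S a.
So F validates K, T; S4 would additionally require S to be transitive. The strongest is T.

T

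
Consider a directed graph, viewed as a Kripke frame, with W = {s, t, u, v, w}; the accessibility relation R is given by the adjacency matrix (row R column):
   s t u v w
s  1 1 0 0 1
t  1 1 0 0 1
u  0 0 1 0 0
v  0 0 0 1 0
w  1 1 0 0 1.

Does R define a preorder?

Reflexive: yes — every world is R-related to itself.
Transitive: yes — every two-step R-path is closed by a direct edge.
So R is a preorder.

Yes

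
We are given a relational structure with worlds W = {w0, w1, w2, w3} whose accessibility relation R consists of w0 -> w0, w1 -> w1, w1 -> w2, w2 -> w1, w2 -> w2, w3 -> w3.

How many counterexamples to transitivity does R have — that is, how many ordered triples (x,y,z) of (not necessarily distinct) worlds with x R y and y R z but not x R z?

0

R is transitive; there are no such tuples.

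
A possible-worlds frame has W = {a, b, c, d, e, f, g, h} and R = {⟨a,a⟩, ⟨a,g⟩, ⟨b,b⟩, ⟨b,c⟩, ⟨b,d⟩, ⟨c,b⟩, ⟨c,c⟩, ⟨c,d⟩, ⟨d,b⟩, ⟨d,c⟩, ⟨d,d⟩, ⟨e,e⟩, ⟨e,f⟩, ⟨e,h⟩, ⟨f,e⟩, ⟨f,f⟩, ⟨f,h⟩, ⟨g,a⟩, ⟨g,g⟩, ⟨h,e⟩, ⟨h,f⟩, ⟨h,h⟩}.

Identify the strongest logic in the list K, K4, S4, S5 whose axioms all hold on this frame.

S5

Transitive (axiom 4): yes — every two-step R-path is closed by a direct edge.
Reflexive (axiom T): yes — every world is R-related to itself.
Euclidean (axiom 5): yes — any two successors of a common world are R-related.
So F validates K, K4, S4, S5. The strongest is S5.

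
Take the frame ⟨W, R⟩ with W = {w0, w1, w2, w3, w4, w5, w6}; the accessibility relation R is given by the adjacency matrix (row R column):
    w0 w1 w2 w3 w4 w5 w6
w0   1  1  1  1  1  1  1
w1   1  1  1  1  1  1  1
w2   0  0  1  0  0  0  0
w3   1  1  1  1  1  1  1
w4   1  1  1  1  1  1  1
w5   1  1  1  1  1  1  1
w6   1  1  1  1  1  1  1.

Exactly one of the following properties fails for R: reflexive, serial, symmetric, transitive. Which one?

Reflexive: yes — every world is R-related to itself.
Serial: yes — every world has a successor (e.g. w0 R w0).
Symmetric: no — w0 R w2 but not w2 R w0.
Transitive: yes — every two-step R-path is closed by a direct edge.
Only symmetric fails.

symmetric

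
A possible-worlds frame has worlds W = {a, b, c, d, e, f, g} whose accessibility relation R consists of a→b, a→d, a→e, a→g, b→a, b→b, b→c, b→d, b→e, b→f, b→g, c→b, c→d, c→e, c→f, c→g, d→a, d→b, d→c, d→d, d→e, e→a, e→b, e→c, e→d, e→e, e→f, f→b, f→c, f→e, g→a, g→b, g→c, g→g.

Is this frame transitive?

Transitive: no — a R b and b R c, but not a R c.

No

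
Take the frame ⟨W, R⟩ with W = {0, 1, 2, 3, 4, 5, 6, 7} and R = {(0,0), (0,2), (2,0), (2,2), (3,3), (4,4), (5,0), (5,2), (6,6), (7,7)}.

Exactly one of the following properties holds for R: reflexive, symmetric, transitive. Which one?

transitive

Reflexive: no — 1 is not related to itself.
Symmetric: no — 5 R 0 but not 0 R 5.
Transitive: yes — every two-step R-path is closed by a direct edge.
Only transitive holds.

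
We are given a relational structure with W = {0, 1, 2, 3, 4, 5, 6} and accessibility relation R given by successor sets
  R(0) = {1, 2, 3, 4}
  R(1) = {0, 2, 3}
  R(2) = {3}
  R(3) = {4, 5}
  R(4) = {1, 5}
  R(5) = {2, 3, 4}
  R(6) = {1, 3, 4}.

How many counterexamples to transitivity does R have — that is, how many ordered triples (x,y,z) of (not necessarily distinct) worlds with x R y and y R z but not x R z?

Enumerating: (0,1,0), (0,3,5), (0,4,5), (1,0,1), (1,0,4), (1,3,4), (1,3,5), (2,3,4), (2,3,5), (3,4,1), (3,5,2), (3,5,3), … and 13 more.
Total: 25.

25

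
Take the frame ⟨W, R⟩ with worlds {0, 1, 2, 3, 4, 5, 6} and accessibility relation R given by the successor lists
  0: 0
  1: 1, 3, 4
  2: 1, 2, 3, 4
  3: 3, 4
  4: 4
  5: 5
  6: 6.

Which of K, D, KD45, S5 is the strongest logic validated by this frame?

Serial (axiom D): yes — every world has a successor (e.g. 0 R 0).
Euclidean (axiom 5): no — 1 R 4 and 1 R 3, but not 4 R 3.
Transitive (axiom 4): yes — every two-step R-path is closed by a direct edge.
Reflexive (axiom T): yes — every world is R-related to itself.
So F validates K, D; KD45 would additionally require R to be Euclidean. The strongest is D.

D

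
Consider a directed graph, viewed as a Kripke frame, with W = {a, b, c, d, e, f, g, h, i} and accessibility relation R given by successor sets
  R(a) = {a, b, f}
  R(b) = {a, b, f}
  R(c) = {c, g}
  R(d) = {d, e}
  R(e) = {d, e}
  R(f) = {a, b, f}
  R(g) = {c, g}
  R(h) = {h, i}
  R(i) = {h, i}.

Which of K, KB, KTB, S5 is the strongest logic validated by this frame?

S5

Symmetric (axiom B): yes — every pair in R has its reverse in R.
Reflexive (axiom T): yes — every world is R-related to itself.
Euclidean (axiom 5): yes — any two successors of a common world are R-related.
So F validates K, KB, KTB, S5. The strongest is S5.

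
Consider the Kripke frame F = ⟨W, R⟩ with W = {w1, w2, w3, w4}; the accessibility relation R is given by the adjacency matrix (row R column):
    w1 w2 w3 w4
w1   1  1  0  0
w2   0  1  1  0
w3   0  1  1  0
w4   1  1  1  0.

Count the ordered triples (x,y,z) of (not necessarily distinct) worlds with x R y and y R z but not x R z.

1

Enumerating: (w1,w2,w3).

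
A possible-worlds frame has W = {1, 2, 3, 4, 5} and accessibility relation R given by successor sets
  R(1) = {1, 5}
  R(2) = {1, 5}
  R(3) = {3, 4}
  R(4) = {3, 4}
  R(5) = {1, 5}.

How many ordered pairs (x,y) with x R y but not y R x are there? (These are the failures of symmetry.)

Enumerating: (2,1), (2,5).

2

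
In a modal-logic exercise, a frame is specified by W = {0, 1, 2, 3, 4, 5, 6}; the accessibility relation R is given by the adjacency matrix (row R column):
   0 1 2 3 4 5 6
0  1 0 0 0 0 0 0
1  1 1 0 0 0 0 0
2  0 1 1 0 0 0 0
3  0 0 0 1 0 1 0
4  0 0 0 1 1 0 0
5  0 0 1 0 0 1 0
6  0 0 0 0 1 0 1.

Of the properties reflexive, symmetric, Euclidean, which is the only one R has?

reflexive

Reflexive: yes — every world is R-related to itself.
Symmetric: no — 1 R 0 but not 0 R 1.
Euclidean: no — 1 R 0 and 1 R 1, but not 0 R 1.
Only reflexive holds.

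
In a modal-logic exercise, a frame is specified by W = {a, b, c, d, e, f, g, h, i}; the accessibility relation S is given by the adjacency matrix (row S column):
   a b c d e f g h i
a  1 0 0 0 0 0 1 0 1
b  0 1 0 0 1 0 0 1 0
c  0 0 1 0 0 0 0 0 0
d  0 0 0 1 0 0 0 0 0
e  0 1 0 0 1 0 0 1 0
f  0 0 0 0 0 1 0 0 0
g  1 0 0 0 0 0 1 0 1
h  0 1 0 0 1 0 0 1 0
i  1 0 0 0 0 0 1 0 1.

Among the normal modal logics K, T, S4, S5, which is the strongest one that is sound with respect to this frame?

Reflexive (axiom T): yes — every world is S-related to itself.
Transitive (axiom 4): yes — every two-step S-path is closed by a direct edge.
Euclidean (axiom 5): yes — any two successors of a common world are S-related.
So F validates K, T, S4, S5. The strongest is S5.

S5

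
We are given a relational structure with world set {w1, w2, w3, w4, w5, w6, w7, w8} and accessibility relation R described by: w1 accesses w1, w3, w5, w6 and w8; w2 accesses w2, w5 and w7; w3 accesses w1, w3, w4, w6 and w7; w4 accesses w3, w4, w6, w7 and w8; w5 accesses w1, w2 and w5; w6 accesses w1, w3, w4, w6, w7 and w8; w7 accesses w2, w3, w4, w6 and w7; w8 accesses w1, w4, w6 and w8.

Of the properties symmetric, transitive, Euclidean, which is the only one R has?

Symmetric: yes — every pair in R has its reverse in R.
Transitive: no — w1 R w3 and w3 R w4, but not w1 R w4.
Euclidean: no — w1 R w3 and w1 R w5, but not w3 R w5.
Only symmetric holds.

symmetric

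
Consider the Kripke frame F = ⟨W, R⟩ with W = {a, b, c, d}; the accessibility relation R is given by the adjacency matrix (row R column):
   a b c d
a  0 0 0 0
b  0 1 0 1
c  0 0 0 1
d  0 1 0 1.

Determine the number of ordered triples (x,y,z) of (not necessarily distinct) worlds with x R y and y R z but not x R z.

1

Enumerating: (c,d,b).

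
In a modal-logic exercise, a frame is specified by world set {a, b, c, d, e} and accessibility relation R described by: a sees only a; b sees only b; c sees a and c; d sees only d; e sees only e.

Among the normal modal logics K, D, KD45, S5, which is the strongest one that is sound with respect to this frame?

D

Serial (axiom D): yes — every world has a successor (e.g. a R a).
Euclidean (axiom 5): no — c R a and c R c, but not a R c.
Transitive (axiom 4): yes — every two-step R-path is closed by a direct edge.
Reflexive (axiom T): yes — every world is R-related to itself.
So F validates K, D; KD45 would additionally require R to be Euclidean. The strongest is D.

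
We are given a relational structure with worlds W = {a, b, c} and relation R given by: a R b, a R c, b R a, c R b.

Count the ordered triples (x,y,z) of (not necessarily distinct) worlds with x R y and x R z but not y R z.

5

Enumerating: (a,b,b), (a,b,c), (a,c,c), (b,a,a), (c,b,b).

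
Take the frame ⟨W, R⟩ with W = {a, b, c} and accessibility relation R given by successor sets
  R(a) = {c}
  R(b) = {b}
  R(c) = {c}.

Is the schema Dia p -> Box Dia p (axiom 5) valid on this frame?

Yes

The schema 5 characterises exactly the Euclidean frames.
Euclidean: yes — any two successors of a common world are R-related.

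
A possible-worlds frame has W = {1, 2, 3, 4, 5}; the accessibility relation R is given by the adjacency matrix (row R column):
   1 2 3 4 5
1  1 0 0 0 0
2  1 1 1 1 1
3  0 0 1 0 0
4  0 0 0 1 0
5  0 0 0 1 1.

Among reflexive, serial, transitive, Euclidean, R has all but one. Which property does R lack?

Euclidean

Reflexive: yes — every world is R-related to itself.
Serial: yes — every world has a successor (e.g. 1 R 1).
Transitive: yes — every two-step R-path is closed by a direct edge.
Euclidean: no — 2 R 1 and 2 R 3, but not 1 R 3.
Only Euclidean fails.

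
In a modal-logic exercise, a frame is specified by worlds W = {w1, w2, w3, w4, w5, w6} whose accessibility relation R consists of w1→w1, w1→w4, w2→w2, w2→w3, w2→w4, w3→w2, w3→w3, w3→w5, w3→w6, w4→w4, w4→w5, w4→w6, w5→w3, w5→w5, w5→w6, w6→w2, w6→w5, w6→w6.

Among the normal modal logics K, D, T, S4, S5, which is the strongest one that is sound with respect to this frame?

T

Serial (axiom D): yes — every world has a successor (e.g. w1 R w1).
Reflexive (axiom T): yes — every world is R-related to itself.
Transitive (axiom 4): no — w1 R w4 and w4 R w5, but not w1 R w5.
Euclidean (axiom 5): no — w2 R w3 and w2 R w4, but not w3 R w4.
So F validates K, D, T; S4 would additionally require R to be transitive. The strongest is T.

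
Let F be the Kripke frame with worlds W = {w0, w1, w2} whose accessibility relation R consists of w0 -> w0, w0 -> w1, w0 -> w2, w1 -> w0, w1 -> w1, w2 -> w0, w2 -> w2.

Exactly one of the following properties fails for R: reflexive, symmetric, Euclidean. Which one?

Euclidean

Reflexive: yes — every world is R-related to itself.
Symmetric: yes — every pair in R has its reverse in R.
Euclidean: no — w0 R w1 and w0 R w2, but not w1 R w2.
Only Euclidean fails.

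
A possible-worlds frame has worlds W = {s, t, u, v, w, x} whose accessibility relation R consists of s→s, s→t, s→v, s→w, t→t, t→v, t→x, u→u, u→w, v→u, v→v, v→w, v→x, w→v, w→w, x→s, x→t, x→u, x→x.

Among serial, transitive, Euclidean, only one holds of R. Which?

serial

Serial: yes — every world has a successor (e.g. s R s).
Transitive: no — s R t and t R x, but not s R x.
Euclidean: no — s R t and s R w, but not t R w.
Only serial holds.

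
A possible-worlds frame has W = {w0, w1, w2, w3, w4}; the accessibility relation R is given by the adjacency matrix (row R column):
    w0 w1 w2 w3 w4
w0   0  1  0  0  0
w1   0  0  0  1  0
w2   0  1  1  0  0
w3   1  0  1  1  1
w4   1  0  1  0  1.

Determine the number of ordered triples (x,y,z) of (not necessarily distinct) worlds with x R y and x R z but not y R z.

16

Enumerating: (w0,w1,w1), (w2,w1,w1), (w2,w1,w2), (w3,w0,w0), (w3,w0,w2), (w3,w0,w3), (w3,w0,w4), (w3,w2,w0), (w3,w2,w3), (w3,w2,w4), (w3,w4,w3), (w4,w0,w0), (w4,w0,w2), (w4,w0,w4), (w4,w2,w0), (w4,w2,w4).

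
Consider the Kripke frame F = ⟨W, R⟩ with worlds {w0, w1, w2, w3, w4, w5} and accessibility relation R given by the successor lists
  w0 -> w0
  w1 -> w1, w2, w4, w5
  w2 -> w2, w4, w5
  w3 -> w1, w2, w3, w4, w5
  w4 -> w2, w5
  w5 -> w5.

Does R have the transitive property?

Transitive: no — w4 R w2 and w2 R w4, but not w4 R w4.

No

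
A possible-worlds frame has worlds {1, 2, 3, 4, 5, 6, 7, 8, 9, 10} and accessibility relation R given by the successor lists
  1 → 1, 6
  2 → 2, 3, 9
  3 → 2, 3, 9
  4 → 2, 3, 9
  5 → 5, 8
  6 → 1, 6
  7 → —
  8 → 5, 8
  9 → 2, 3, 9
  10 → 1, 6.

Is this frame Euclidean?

Euclidean: yes — any two successors of a common world are R-related.

Yes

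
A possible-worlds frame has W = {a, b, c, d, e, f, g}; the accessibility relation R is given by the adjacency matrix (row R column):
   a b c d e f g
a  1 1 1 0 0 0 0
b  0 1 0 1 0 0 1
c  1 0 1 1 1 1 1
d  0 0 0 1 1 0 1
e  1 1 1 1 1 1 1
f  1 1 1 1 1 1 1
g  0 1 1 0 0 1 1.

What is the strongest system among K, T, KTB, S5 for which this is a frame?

Reflexive (axiom T): yes — every world is R-related to itself.
Symmetric (axiom B): no — a R b but not b R a.
Euclidean (axiom 5): no — a R b and a R c, but not b R c.
So F validates K, T; KTB would additionally require R to be symmetric. The strongest is T.

T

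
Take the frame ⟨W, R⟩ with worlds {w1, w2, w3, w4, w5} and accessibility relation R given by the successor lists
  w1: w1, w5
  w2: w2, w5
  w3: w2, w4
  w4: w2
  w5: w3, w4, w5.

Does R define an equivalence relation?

Reflexive: no — w3 is not related to itself.
Symmetric: no — w1 R w5 but not w5 R w1.
Transitive: no — w1 R w5 and w5 R w3, but not w1 R w3.
So R is not an equivalence relation.

No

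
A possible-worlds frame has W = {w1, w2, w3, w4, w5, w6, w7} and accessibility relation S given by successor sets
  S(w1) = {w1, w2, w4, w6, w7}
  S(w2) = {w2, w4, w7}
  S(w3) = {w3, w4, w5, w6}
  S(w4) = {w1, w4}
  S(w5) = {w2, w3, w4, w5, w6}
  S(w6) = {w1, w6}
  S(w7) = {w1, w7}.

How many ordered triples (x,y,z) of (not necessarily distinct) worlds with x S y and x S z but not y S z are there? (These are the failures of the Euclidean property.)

33

Enumerating: (w1,w2,w1), (w1,w2,w6), (w1,w4,w2), (w1,w4,w6), (w1,w4,w7), (w1,w6,w2), (w1,w6,w4), (w1,w6,w7), (w1,w7,w2), (w1,w7,w4), (w1,w7,w6), (w2,w4,w2), … and 21 more.
Total: 33.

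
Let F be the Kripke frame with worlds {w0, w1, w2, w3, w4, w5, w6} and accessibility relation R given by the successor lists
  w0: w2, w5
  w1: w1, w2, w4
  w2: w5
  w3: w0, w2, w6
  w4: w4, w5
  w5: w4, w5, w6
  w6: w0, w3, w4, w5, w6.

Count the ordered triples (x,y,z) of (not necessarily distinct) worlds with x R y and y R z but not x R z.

16

Enumerating: (w0,w5,w4), (w0,w5,w6), (w1,w2,w5), (w1,w4,w5), (w2,w5,w4), (w2,w5,w6), (w3,w0,w5), (w3,w2,w5), (w3,w6,w3), (w3,w6,w4), (w3,w6,w5), (w4,w5,w6), (w5,w6,w0), (w5,w6,w3), (w6,w0,w2), (w6,w3,w2).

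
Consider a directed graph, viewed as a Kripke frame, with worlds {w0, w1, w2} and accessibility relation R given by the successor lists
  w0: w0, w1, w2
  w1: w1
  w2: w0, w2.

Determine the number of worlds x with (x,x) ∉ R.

0

R is reflexive; there are no such worlds.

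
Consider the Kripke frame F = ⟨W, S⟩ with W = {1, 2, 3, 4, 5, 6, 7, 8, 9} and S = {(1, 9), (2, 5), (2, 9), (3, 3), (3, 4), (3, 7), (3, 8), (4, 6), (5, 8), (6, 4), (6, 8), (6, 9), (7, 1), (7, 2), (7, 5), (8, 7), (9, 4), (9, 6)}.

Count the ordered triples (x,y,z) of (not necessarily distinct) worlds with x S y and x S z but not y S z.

37

Enumerating: (1,9,9), (2,5,5), (2,5,9), (2,9,5), (2,9,9), (3,4,3), (3,4,4), (3,4,7), (3,4,8), (3,7,3), (3,7,4), (3,7,7), … and 25 more.
Total: 37.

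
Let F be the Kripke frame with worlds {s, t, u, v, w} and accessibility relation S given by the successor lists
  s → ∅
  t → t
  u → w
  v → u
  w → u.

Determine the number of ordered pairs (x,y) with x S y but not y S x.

1

Enumerating: (v,u).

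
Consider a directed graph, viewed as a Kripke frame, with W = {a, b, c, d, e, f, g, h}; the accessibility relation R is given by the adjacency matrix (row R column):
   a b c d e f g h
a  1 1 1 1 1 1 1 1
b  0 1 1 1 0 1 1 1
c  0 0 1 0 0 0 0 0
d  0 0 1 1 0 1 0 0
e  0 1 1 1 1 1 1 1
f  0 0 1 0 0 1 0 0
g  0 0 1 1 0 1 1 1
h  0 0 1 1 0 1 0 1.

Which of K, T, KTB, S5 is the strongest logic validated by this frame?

T

Reflexive (axiom T): yes — every world is R-related to itself.
Symmetric (axiom B): no — a R b but not b R a.
Euclidean (axiom 5): no — a R b and a R e, but not b R e.
So F validates K, T; KTB would additionally require R to be symmetric. The strongest is T.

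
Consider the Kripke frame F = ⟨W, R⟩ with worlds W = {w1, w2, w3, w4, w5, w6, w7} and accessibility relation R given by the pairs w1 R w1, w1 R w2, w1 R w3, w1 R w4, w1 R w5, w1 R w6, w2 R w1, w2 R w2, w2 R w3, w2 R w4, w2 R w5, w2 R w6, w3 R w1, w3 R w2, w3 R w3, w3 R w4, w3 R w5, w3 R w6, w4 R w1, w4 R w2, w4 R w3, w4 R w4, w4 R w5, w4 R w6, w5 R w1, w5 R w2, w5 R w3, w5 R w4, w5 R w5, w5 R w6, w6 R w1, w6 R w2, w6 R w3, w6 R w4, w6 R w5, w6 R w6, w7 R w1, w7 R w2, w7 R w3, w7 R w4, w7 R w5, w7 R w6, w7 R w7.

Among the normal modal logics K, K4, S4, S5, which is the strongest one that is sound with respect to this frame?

S4

Transitive (axiom 4): yes — every two-step R-path is closed by a direct edge.
Reflexive (axiom T): yes — every world is R-related to itself.
Euclidean (axiom 5): no — w7 R w1 and w7 R w7, but not w1 R w7.
So F validates K, K4, S4; S5 would additionally require R to be Euclidean. The strongest is S4.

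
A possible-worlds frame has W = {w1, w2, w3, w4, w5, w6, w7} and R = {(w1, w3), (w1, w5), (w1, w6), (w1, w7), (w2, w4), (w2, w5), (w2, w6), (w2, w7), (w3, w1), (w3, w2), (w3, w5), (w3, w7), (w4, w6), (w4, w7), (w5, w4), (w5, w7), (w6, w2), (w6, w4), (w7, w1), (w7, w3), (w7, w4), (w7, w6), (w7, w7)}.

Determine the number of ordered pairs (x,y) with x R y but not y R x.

10

Enumerating: (w1,w5), (w1,w6), (w2,w4), (w2,w5), (w2,w7), (w3,w2), (w3,w5), (w5,w4), (w5,w7), (w7,w6).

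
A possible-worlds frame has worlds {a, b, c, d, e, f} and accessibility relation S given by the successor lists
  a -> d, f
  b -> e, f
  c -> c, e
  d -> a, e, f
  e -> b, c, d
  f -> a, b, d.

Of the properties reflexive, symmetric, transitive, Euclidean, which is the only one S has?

symmetric

Reflexive: no — a is not related to itself.
Symmetric: yes — every pair in S has its reverse in S.
Transitive: no — a S d and d S e, but not a S e.
Euclidean: no — b S e and b S f, but not e S f.
Only symmetric holds.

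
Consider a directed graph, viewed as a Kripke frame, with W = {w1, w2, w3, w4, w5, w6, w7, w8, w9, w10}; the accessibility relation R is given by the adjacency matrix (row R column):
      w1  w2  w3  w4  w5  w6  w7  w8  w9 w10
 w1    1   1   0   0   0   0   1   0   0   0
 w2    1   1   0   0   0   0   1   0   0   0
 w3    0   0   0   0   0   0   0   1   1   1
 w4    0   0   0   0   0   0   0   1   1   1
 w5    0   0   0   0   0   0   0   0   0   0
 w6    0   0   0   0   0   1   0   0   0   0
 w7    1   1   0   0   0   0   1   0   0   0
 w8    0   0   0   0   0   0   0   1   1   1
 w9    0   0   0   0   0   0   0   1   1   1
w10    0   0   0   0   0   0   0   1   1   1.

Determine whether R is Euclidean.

Euclidean: yes — any two successors of a common world are R-related.

Yes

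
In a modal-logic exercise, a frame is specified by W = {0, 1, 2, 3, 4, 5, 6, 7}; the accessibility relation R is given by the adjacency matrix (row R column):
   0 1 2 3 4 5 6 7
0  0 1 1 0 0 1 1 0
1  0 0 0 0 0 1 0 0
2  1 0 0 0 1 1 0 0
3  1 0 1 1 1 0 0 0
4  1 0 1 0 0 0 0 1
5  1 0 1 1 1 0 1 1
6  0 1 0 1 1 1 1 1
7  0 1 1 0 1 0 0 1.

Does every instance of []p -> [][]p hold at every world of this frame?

By correspondence theory, 4 is valid on a frame iff R is transitive.
Transitive: no — 0 R 2 and 2 R 4, but not 0 R 4.

No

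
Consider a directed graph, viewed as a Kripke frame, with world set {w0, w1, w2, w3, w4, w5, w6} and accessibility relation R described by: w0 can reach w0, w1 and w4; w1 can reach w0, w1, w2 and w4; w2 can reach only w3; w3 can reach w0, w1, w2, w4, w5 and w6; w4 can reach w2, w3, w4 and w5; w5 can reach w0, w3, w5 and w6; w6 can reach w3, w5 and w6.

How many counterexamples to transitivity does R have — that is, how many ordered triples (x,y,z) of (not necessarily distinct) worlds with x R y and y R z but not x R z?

Enumerating: (w0,w1,w2), (w0,w4,w2), (w0,w4,w3), (w0,w4,w5), (w1,w2,w3), (w1,w4,w3), (w1,w4,w5), (w2,w3,w0), (w2,w3,w1), (w2,w3,w2), (w2,w3,w4), (w2,w3,w5), … and 20 more.
Total: 32.

32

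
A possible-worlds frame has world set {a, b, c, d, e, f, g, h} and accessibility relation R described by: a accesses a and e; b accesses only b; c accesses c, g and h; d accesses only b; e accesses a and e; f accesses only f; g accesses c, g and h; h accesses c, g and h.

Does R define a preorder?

Reflexive: no — d is not related to itself.
Transitive: yes — every two-step R-path is closed by a direct edge.
So R is not a preorder.

No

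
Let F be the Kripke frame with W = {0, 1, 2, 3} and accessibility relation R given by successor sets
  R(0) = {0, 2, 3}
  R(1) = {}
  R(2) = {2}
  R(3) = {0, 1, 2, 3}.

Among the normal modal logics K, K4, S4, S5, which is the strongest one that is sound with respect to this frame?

Transitive (axiom 4): no — 0 R 3 and 3 R 1, but not 0 R 1.
Reflexive (axiom T): no — 1 is not related to itself.
Euclidean (axiom 5): no — 0 R 2 and 0 R 3, but not 2 R 3.
So F validates K; K4 would additionally require R to be transitive. The strongest is K.

K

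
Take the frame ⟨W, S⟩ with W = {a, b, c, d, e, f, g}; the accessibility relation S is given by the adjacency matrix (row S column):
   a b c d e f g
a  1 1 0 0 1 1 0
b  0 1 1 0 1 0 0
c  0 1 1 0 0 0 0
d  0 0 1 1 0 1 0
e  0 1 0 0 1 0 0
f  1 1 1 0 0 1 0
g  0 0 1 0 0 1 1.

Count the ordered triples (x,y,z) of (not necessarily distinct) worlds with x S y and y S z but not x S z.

12

Enumerating: (a,b,c), (a,f,c), (c,b,e), (d,c,b), (d,f,a), (d,f,b), (e,b,c), (f,a,e), (f,b,e), (g,c,b), (g,f,a), (g,f,b).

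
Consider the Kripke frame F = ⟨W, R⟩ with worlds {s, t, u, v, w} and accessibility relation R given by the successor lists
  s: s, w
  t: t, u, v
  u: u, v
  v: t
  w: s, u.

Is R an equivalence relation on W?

Reflexive: no — v is not related to itself.
Symmetric: no — t R u but not u R t.
Transitive: no — s R w and w R u, but not s R u.
So R is not an equivalence relation.

No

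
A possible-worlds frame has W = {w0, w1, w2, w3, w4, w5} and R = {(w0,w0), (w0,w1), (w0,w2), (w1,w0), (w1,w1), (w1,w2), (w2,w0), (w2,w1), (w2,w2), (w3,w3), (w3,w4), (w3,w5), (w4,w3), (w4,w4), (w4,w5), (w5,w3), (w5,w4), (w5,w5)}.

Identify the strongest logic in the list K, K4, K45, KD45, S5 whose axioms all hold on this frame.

Transitive (axiom 4): yes — every two-step R-path is closed by a direct edge.
Euclidean (axiom 5): yes — any two successors of a common world are R-related.
Serial (axiom D): yes — every world has a successor (e.g. w0 R w0).
Reflexive (axiom T): yes — every world is R-related to itself.
So F validates K, K4, K45, KD45, S5. The strongest is S5.

S5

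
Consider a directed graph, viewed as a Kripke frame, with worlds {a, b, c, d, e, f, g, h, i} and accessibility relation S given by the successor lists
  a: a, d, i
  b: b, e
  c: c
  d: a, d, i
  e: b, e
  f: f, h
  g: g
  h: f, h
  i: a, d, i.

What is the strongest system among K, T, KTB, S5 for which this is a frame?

S5

Reflexive (axiom T): yes — every world is S-related to itself.
Symmetric (axiom B): yes — every pair in S has its reverse in S.
Euclidean (axiom 5): yes — any two successors of a common world are S-related.
So F validates K, T, KTB, S5. The strongest is S5.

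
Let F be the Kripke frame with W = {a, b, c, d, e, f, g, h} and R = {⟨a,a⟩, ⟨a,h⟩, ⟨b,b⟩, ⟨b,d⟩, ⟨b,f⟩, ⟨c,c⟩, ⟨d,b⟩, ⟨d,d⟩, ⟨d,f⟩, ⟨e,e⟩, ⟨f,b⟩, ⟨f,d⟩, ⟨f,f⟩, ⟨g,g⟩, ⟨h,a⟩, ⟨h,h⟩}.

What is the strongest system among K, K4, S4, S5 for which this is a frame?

Transitive (axiom 4): yes — every two-step R-path is closed by a direct edge.
Reflexive (axiom T): yes — every world is R-related to itself.
Euclidean (axiom 5): yes — any two successors of a common world are R-related.
So F validates K, K4, S4, S5. The strongest is S5.

S5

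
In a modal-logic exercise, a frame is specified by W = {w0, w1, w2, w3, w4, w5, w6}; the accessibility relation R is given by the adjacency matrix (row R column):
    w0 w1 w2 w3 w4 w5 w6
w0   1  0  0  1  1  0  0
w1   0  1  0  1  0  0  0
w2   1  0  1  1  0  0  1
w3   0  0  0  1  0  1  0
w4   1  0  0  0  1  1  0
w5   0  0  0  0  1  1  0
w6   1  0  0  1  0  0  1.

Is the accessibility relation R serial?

Serial: yes — every world has a successor (e.g. w0 R w0).

Yes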